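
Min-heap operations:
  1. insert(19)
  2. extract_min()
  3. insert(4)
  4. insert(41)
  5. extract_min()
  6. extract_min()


insert(19) -> [19]
extract_min()->19, []
insert(4) -> [4]
insert(41) -> [4, 41]
extract_min()->4, [41]
extract_min()->41, []

Final heap: []


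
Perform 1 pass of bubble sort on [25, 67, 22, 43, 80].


Initial: [25, 67, 22, 43, 80]
Pass 1: [25, 22, 43, 67, 80] (2 swaps)

After 1 pass: [25, 22, 43, 67, 80]


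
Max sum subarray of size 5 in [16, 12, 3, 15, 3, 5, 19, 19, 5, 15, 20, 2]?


[0:5]: 49
[1:6]: 38
[2:7]: 45
[3:8]: 61
[4:9]: 51
[5:10]: 63
[6:11]: 78
[7:12]: 61

Max: 78 at [6:11]


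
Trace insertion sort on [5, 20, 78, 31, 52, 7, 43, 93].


Initial: [5, 20, 78, 31, 52, 7, 43, 93]
Insert 20: [5, 20, 78, 31, 52, 7, 43, 93]
Insert 78: [5, 20, 78, 31, 52, 7, 43, 93]
Insert 31: [5, 20, 31, 78, 52, 7, 43, 93]
Insert 52: [5, 20, 31, 52, 78, 7, 43, 93]
Insert 7: [5, 7, 20, 31, 52, 78, 43, 93]
Insert 43: [5, 7, 20, 31, 43, 52, 78, 93]
Insert 93: [5, 7, 20, 31, 43, 52, 78, 93]

Sorted: [5, 7, 20, 31, 43, 52, 78, 93]


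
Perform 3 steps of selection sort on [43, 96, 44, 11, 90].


Initial: [43, 96, 44, 11, 90]
Step 1: min=11 at 3
  Swap: [11, 96, 44, 43, 90]
Step 2: min=43 at 3
  Swap: [11, 43, 44, 96, 90]
Step 3: min=44 at 2
  Swap: [11, 43, 44, 96, 90]

After 3 steps: [11, 43, 44, 96, 90]


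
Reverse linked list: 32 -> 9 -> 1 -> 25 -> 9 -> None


Step 1: curr=32, set curr.next=prev(None) | reversed so far: 32
Step 2: curr=9, set curr.next=prev(32) | reversed so far: 9 -> 32
Step 3: curr=1, set curr.next=prev(9) | reversed so far: 1 -> 9 -> 32
Step 4: curr=25, set curr.next=prev(1) | reversed so far: 25 -> 1 -> 9 -> 32
Step 5: curr=9, set curr.next=prev(25) | reversed so far: 9 -> 25 -> 1 -> 9 -> 32

9 -> 25 -> 1 -> 9 -> 32 -> None


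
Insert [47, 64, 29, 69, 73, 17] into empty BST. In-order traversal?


Insert 47: root
Insert 64: R from 47
Insert 29: L from 47
Insert 69: R from 47 -> R from 64
Insert 73: R from 47 -> R from 64 -> R from 69
Insert 17: L from 47 -> L from 29

In-order: [17, 29, 47, 64, 69, 73]


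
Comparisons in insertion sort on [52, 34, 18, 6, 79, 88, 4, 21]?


Algorithm: insertion sort
Input: [52, 34, 18, 6, 79, 88, 4, 21]
Sorted: [4, 6, 18, 21, 34, 52, 79, 88]

19


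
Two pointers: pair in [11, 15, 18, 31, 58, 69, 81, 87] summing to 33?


lo=0(11)+hi=7(87)=98
lo=0(11)+hi=6(81)=92
lo=0(11)+hi=5(69)=80
lo=0(11)+hi=4(58)=69
lo=0(11)+hi=3(31)=42
lo=0(11)+hi=2(18)=29
lo=1(15)+hi=2(18)=33

Yes: 15+18=33


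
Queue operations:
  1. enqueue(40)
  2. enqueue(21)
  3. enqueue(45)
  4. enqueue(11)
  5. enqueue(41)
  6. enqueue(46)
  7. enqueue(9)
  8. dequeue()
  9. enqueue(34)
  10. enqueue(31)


enqueue(40) -> [40]
enqueue(21) -> [40, 21]
enqueue(45) -> [40, 21, 45]
enqueue(11) -> [40, 21, 45, 11]
enqueue(41) -> [40, 21, 45, 11, 41]
enqueue(46) -> [40, 21, 45, 11, 41, 46]
enqueue(9) -> [40, 21, 45, 11, 41, 46, 9]
dequeue()->40, [21, 45, 11, 41, 46, 9]
enqueue(34) -> [21, 45, 11, 41, 46, 9, 34]
enqueue(31) -> [21, 45, 11, 41, 46, 9, 34, 31]

Final queue: [21, 45, 11, 41, 46, 9, 34, 31]


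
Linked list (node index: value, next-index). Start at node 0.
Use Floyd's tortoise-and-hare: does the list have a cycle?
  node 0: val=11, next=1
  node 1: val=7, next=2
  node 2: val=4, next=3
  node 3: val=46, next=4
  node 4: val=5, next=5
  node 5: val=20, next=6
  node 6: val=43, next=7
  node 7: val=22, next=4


Floyd's tortoise (slow, +1) and hare (fast, +2):
  init: slow=0, fast=0
  step 1: slow=1, fast=2
  step 2: slow=2, fast=4
  step 3: slow=3, fast=6
  step 4: slow=4, fast=4
  slow == fast at node 4: cycle detected

Cycle: yes


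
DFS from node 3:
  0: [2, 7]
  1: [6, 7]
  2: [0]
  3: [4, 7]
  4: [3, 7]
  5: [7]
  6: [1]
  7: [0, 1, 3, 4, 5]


Visit 3, push [7, 4]
Visit 4, push [7]
Visit 7, push [5, 1, 0]
Visit 0, push [2]
Visit 2, push []
Visit 1, push [6]
Visit 6, push []
Visit 5, push []

DFS order: [3, 4, 7, 0, 2, 1, 6, 5]


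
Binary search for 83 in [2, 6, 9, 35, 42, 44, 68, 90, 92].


Step 1: lo=0, hi=8, mid=4, val=42
Step 2: lo=5, hi=8, mid=6, val=68
Step 3: lo=7, hi=8, mid=7, val=90

Not found


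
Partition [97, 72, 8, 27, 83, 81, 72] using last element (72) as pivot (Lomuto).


Pivot: 72
  72 <= 72: swap -> [72, 97, 8, 27, 83, 81, 72]
  8 <= 72: swap -> [72, 8, 97, 27, 83, 81, 72]
  27 <= 72: swap -> [72, 8, 27, 97, 83, 81, 72]
Place pivot at 3: [72, 8, 27, 72, 83, 81, 97]

Partitioned: [72, 8, 27, 72, 83, 81, 97]


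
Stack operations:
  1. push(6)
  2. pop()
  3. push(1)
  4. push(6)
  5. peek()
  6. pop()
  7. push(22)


push(6) -> [6]
pop()->6, []
push(1) -> [1]
push(6) -> [1, 6]
peek()->6
pop()->6, [1]
push(22) -> [1, 22]

Final stack: [1, 22]


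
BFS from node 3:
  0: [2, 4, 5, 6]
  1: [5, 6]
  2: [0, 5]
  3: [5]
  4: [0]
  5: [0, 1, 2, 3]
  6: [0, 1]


Visit 3, enqueue [5]
Visit 5, enqueue [0, 1, 2]
Visit 0, enqueue [4, 6]
Visit 1, enqueue []
Visit 2, enqueue []
Visit 4, enqueue []
Visit 6, enqueue []

BFS order: [3, 5, 0, 1, 2, 4, 6]


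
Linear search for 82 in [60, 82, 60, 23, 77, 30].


i=0: 60!=82
i=1: 82==82 found!

Found at 1, 2 comps


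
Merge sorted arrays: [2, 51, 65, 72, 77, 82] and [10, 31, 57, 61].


Take 2 from A
Take 10 from B
Take 31 from B
Take 51 from A
Take 57 from B
Take 61 from B

Merged: [2, 10, 31, 51, 57, 61, 65, 72, 77, 82]


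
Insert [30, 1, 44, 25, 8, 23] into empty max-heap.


Insert 30: [30]
Insert 1: [30, 1]
Insert 44: [44, 1, 30]
Insert 25: [44, 25, 30, 1]
Insert 8: [44, 25, 30, 1, 8]
Insert 23: [44, 25, 30, 1, 8, 23]

Final heap: [44, 25, 30, 1, 8, 23]


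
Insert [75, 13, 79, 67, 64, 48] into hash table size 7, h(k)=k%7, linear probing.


Insert 75: h=5 -> slot 5
Insert 13: h=6 -> slot 6
Insert 79: h=2 -> slot 2
Insert 67: h=4 -> slot 4
Insert 64: h=1 -> slot 1
Insert 48: h=6, 1 probes -> slot 0

Table: [48, 64, 79, None, 67, 75, 13]


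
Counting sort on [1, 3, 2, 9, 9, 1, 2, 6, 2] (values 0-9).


Input: [1, 3, 2, 9, 9, 1, 2, 6, 2]
Counts: [0, 2, 3, 1, 0, 0, 1, 0, 0, 2]

Sorted: [1, 1, 2, 2, 2, 3, 6, 9, 9]


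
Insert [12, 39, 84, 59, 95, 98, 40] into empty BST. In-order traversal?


Insert 12: root
Insert 39: R from 12
Insert 84: R from 12 -> R from 39
Insert 59: R from 12 -> R from 39 -> L from 84
Insert 95: R from 12 -> R from 39 -> R from 84
Insert 98: R from 12 -> R from 39 -> R from 84 -> R from 95
Insert 40: R from 12 -> R from 39 -> L from 84 -> L from 59

In-order: [12, 39, 40, 59, 84, 95, 98]


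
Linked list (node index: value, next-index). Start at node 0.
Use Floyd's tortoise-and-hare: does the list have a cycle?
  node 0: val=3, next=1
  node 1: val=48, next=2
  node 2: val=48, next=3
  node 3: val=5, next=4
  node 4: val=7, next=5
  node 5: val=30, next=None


Floyd's tortoise (slow, +1) and hare (fast, +2):
  init: slow=0, fast=0
  step 1: slow=1, fast=2
  step 2: slow=2, fast=4
  step 3: fast 4->5->None, no cycle

Cycle: no


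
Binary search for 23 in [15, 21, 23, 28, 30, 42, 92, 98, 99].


Step 1: lo=0, hi=8, mid=4, val=30
Step 2: lo=0, hi=3, mid=1, val=21
Step 3: lo=2, hi=3, mid=2, val=23

Found at index 2


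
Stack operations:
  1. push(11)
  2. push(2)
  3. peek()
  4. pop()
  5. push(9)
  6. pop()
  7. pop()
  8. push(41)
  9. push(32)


push(11) -> [11]
push(2) -> [11, 2]
peek()->2
pop()->2, [11]
push(9) -> [11, 9]
pop()->9, [11]
pop()->11, []
push(41) -> [41]
push(32) -> [41, 32]

Final stack: [41, 32]


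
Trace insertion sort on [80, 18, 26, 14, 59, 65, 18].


Initial: [80, 18, 26, 14, 59, 65, 18]
Insert 18: [18, 80, 26, 14, 59, 65, 18]
Insert 26: [18, 26, 80, 14, 59, 65, 18]
Insert 14: [14, 18, 26, 80, 59, 65, 18]
Insert 59: [14, 18, 26, 59, 80, 65, 18]
Insert 65: [14, 18, 26, 59, 65, 80, 18]
Insert 18: [14, 18, 18, 26, 59, 65, 80]

Sorted: [14, 18, 18, 26, 59, 65, 80]


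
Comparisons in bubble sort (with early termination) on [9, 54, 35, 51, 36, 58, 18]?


Algorithm: bubble sort (with early termination)
Input: [9, 54, 35, 51, 36, 58, 18]
Sorted: [9, 18, 35, 36, 51, 54, 58]

21


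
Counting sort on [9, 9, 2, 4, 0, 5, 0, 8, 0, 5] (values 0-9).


Input: [9, 9, 2, 4, 0, 5, 0, 8, 0, 5]
Counts: [3, 0, 1, 0, 1, 2, 0, 0, 1, 2]

Sorted: [0, 0, 0, 2, 4, 5, 5, 8, 9, 9]


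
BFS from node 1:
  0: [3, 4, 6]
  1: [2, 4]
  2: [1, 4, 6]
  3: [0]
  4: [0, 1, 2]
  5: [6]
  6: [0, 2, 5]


Visit 1, enqueue [2, 4]
Visit 2, enqueue [6]
Visit 4, enqueue [0]
Visit 6, enqueue [5]
Visit 0, enqueue [3]
Visit 5, enqueue []
Visit 3, enqueue []

BFS order: [1, 2, 4, 6, 0, 5, 3]


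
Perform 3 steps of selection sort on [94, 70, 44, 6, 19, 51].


Initial: [94, 70, 44, 6, 19, 51]
Step 1: min=6 at 3
  Swap: [6, 70, 44, 94, 19, 51]
Step 2: min=19 at 4
  Swap: [6, 19, 44, 94, 70, 51]
Step 3: min=44 at 2
  Swap: [6, 19, 44, 94, 70, 51]

After 3 steps: [6, 19, 44, 94, 70, 51]


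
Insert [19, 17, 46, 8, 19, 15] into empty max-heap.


Insert 19: [19]
Insert 17: [19, 17]
Insert 46: [46, 17, 19]
Insert 8: [46, 17, 19, 8]
Insert 19: [46, 19, 19, 8, 17]
Insert 15: [46, 19, 19, 8, 17, 15]

Final heap: [46, 19, 19, 8, 17, 15]


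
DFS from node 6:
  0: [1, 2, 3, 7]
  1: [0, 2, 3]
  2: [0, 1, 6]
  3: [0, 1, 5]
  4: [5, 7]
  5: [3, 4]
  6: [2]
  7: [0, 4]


Visit 6, push [2]
Visit 2, push [1, 0]
Visit 0, push [7, 3, 1]
Visit 1, push [3]
Visit 3, push [5]
Visit 5, push [4]
Visit 4, push [7]
Visit 7, push []

DFS order: [6, 2, 0, 1, 3, 5, 4, 7]


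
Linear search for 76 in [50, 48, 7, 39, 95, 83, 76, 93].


i=0: 50!=76
i=1: 48!=76
i=2: 7!=76
i=3: 39!=76
i=4: 95!=76
i=5: 83!=76
i=6: 76==76 found!

Found at 6, 7 comps


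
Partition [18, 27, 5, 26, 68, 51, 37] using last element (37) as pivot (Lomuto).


Pivot: 37
  18 <= 37: advance i (no swap)
  27 <= 37: advance i (no swap)
  5 <= 37: advance i (no swap)
  26 <= 37: advance i (no swap)
Place pivot at 4: [18, 27, 5, 26, 37, 51, 68]

Partitioned: [18, 27, 5, 26, 37, 51, 68]


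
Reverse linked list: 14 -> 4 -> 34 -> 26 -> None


Step 1: curr=14, set curr.next=prev(None) | reversed so far: 14
Step 2: curr=4, set curr.next=prev(14) | reversed so far: 4 -> 14
Step 3: curr=34, set curr.next=prev(4) | reversed so far: 34 -> 4 -> 14
Step 4: curr=26, set curr.next=prev(34) | reversed so far: 26 -> 34 -> 4 -> 14

26 -> 34 -> 4 -> 14 -> None


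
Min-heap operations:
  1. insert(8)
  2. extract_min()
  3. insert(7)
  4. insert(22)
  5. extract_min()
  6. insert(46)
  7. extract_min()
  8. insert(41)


insert(8) -> [8]
extract_min()->8, []
insert(7) -> [7]
insert(22) -> [7, 22]
extract_min()->7, [22]
insert(46) -> [22, 46]
extract_min()->22, [46]
insert(41) -> [41, 46]

Final heap: [41, 46]


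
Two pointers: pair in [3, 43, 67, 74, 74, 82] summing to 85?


lo=0(3)+hi=5(82)=85

Yes: 3+82=85


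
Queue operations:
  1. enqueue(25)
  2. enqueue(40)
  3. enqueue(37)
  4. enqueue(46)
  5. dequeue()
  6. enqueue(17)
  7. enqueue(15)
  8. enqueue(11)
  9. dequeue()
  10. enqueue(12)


enqueue(25) -> [25]
enqueue(40) -> [25, 40]
enqueue(37) -> [25, 40, 37]
enqueue(46) -> [25, 40, 37, 46]
dequeue()->25, [40, 37, 46]
enqueue(17) -> [40, 37, 46, 17]
enqueue(15) -> [40, 37, 46, 17, 15]
enqueue(11) -> [40, 37, 46, 17, 15, 11]
dequeue()->40, [37, 46, 17, 15, 11]
enqueue(12) -> [37, 46, 17, 15, 11, 12]

Final queue: [37, 46, 17, 15, 11, 12]


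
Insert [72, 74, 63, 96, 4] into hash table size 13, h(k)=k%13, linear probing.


Insert 72: h=7 -> slot 7
Insert 74: h=9 -> slot 9
Insert 63: h=11 -> slot 11
Insert 96: h=5 -> slot 5
Insert 4: h=4 -> slot 4

Table: [None, None, None, None, 4, 96, None, 72, None, 74, None, 63, None]


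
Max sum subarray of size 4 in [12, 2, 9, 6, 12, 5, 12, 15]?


[0:4]: 29
[1:5]: 29
[2:6]: 32
[3:7]: 35
[4:8]: 44

Max: 44 at [4:8]


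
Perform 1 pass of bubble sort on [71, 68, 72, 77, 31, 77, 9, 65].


Initial: [71, 68, 72, 77, 31, 77, 9, 65]
Pass 1: [68, 71, 72, 31, 77, 9, 65, 77] (4 swaps)

After 1 pass: [68, 71, 72, 31, 77, 9, 65, 77]


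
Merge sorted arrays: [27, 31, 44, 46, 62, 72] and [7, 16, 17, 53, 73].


Take 7 from B
Take 16 from B
Take 17 from B
Take 27 from A
Take 31 from A
Take 44 from A
Take 46 from A
Take 53 from B
Take 62 from A
Take 72 from A

Merged: [7, 16, 17, 27, 31, 44, 46, 53, 62, 72, 73]


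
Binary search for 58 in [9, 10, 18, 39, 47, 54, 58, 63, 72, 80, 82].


Step 1: lo=0, hi=10, mid=5, val=54
Step 2: lo=6, hi=10, mid=8, val=72
Step 3: lo=6, hi=7, mid=6, val=58

Found at index 6


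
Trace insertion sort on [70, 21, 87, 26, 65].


Initial: [70, 21, 87, 26, 65]
Insert 21: [21, 70, 87, 26, 65]
Insert 87: [21, 70, 87, 26, 65]
Insert 26: [21, 26, 70, 87, 65]
Insert 65: [21, 26, 65, 70, 87]

Sorted: [21, 26, 65, 70, 87]


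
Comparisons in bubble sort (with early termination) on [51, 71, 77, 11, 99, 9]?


Algorithm: bubble sort (with early termination)
Input: [51, 71, 77, 11, 99, 9]
Sorted: [9, 11, 51, 71, 77, 99]

15


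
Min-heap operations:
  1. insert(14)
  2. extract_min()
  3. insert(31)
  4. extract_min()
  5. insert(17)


insert(14) -> [14]
extract_min()->14, []
insert(31) -> [31]
extract_min()->31, []
insert(17) -> [17]

Final heap: [17]


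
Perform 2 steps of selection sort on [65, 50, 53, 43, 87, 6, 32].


Initial: [65, 50, 53, 43, 87, 6, 32]
Step 1: min=6 at 5
  Swap: [6, 50, 53, 43, 87, 65, 32]
Step 2: min=32 at 6
  Swap: [6, 32, 53, 43, 87, 65, 50]

After 2 steps: [6, 32, 53, 43, 87, 65, 50]


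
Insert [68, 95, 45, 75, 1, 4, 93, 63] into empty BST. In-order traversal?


Insert 68: root
Insert 95: R from 68
Insert 45: L from 68
Insert 75: R from 68 -> L from 95
Insert 1: L from 68 -> L from 45
Insert 4: L from 68 -> L from 45 -> R from 1
Insert 93: R from 68 -> L from 95 -> R from 75
Insert 63: L from 68 -> R from 45

In-order: [1, 4, 45, 63, 68, 75, 93, 95]


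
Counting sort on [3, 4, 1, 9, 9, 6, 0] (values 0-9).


Input: [3, 4, 1, 9, 9, 6, 0]
Counts: [1, 1, 0, 1, 1, 0, 1, 0, 0, 2]

Sorted: [0, 1, 3, 4, 6, 9, 9]


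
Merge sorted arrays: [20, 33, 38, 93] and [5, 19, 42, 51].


Take 5 from B
Take 19 from B
Take 20 from A
Take 33 from A
Take 38 from A
Take 42 from B
Take 51 from B

Merged: [5, 19, 20, 33, 38, 42, 51, 93]


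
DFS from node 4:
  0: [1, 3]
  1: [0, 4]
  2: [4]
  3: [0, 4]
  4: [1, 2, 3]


Visit 4, push [3, 2, 1]
Visit 1, push [0]
Visit 0, push [3]
Visit 3, push []
Visit 2, push []

DFS order: [4, 1, 0, 3, 2]


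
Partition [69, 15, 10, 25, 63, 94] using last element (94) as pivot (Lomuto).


Pivot: 94
  69 <= 94: advance i (no swap)
  15 <= 94: advance i (no swap)
  10 <= 94: advance i (no swap)
  25 <= 94: advance i (no swap)
  63 <= 94: advance i (no swap)
Place pivot at 5: [69, 15, 10, 25, 63, 94]

Partitioned: [69, 15, 10, 25, 63, 94]


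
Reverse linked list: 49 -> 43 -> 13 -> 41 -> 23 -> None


Step 1: curr=49, set curr.next=prev(None) | reversed so far: 49
Step 2: curr=43, set curr.next=prev(49) | reversed so far: 43 -> 49
Step 3: curr=13, set curr.next=prev(43) | reversed so far: 13 -> 43 -> 49
Step 4: curr=41, set curr.next=prev(13) | reversed so far: 41 -> 13 -> 43 -> 49
Step 5: curr=23, set curr.next=prev(41) | reversed so far: 23 -> 41 -> 13 -> 43 -> 49

23 -> 41 -> 13 -> 43 -> 49 -> None


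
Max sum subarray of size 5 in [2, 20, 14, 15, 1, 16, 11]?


[0:5]: 52
[1:6]: 66
[2:7]: 57

Max: 66 at [1:6]


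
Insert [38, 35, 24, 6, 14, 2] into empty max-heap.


Insert 38: [38]
Insert 35: [38, 35]
Insert 24: [38, 35, 24]
Insert 6: [38, 35, 24, 6]
Insert 14: [38, 35, 24, 6, 14]
Insert 2: [38, 35, 24, 6, 14, 2]

Final heap: [38, 35, 24, 6, 14, 2]


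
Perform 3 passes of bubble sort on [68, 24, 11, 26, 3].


Initial: [68, 24, 11, 26, 3]
Pass 1: [24, 11, 26, 3, 68] (4 swaps)
Pass 2: [11, 24, 3, 26, 68] (2 swaps)
Pass 3: [11, 3, 24, 26, 68] (1 swaps)

After 3 passes: [11, 3, 24, 26, 68]


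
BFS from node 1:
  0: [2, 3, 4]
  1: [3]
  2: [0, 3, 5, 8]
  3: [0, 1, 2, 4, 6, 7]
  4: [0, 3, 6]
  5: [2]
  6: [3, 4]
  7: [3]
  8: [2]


Visit 1, enqueue [3]
Visit 3, enqueue [0, 2, 4, 6, 7]
Visit 0, enqueue []
Visit 2, enqueue [5, 8]
Visit 4, enqueue []
Visit 6, enqueue []
Visit 7, enqueue []
Visit 5, enqueue []
Visit 8, enqueue []

BFS order: [1, 3, 0, 2, 4, 6, 7, 5, 8]


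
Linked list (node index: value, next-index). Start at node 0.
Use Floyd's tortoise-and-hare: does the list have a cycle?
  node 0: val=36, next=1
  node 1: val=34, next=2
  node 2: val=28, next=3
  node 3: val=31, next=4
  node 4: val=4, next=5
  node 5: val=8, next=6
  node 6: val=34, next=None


Floyd's tortoise (slow, +1) and hare (fast, +2):
  init: slow=0, fast=0
  step 1: slow=1, fast=2
  step 2: slow=2, fast=4
  step 3: slow=3, fast=6
  step 4: fast -> None, no cycle

Cycle: no


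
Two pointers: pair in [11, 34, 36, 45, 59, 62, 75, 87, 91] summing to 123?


lo=0(11)+hi=8(91)=102
lo=1(34)+hi=8(91)=125
lo=1(34)+hi=7(87)=121
lo=2(36)+hi=7(87)=123

Yes: 36+87=123


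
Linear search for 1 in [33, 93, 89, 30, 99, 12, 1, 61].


i=0: 33!=1
i=1: 93!=1
i=2: 89!=1
i=3: 30!=1
i=4: 99!=1
i=5: 12!=1
i=6: 1==1 found!

Found at 6, 7 comps


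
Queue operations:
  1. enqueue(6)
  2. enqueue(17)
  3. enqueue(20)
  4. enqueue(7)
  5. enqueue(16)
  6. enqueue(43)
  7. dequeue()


enqueue(6) -> [6]
enqueue(17) -> [6, 17]
enqueue(20) -> [6, 17, 20]
enqueue(7) -> [6, 17, 20, 7]
enqueue(16) -> [6, 17, 20, 7, 16]
enqueue(43) -> [6, 17, 20, 7, 16, 43]
dequeue()->6, [17, 20, 7, 16, 43]

Final queue: [17, 20, 7, 16, 43]


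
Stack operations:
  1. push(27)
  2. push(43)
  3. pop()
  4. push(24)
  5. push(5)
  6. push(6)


push(27) -> [27]
push(43) -> [27, 43]
pop()->43, [27]
push(24) -> [27, 24]
push(5) -> [27, 24, 5]
push(6) -> [27, 24, 5, 6]

Final stack: [27, 24, 5, 6]


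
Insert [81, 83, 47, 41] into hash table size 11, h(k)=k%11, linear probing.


Insert 81: h=4 -> slot 4
Insert 83: h=6 -> slot 6
Insert 47: h=3 -> slot 3
Insert 41: h=8 -> slot 8

Table: [None, None, None, 47, 81, None, 83, None, 41, None, None]


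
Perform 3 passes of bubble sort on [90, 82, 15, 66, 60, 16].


Initial: [90, 82, 15, 66, 60, 16]
Pass 1: [82, 15, 66, 60, 16, 90] (5 swaps)
Pass 2: [15, 66, 60, 16, 82, 90] (4 swaps)
Pass 3: [15, 60, 16, 66, 82, 90] (2 swaps)

After 3 passes: [15, 60, 16, 66, 82, 90]


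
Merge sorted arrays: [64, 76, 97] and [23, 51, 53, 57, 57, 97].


Take 23 from B
Take 51 from B
Take 53 from B
Take 57 from B
Take 57 from B
Take 64 from A
Take 76 from A
Take 97 from A

Merged: [23, 51, 53, 57, 57, 64, 76, 97, 97]


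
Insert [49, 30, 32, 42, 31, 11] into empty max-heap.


Insert 49: [49]
Insert 30: [49, 30]
Insert 32: [49, 30, 32]
Insert 42: [49, 42, 32, 30]
Insert 31: [49, 42, 32, 30, 31]
Insert 11: [49, 42, 32, 30, 31, 11]

Final heap: [49, 42, 32, 30, 31, 11]


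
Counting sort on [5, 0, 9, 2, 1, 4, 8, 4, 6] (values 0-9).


Input: [5, 0, 9, 2, 1, 4, 8, 4, 6]
Counts: [1, 1, 1, 0, 2, 1, 1, 0, 1, 1]

Sorted: [0, 1, 2, 4, 4, 5, 6, 8, 9]


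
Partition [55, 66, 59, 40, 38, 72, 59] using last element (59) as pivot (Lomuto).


Pivot: 59
  55 <= 59: advance i (no swap)
  59 <= 59: swap -> [55, 59, 66, 40, 38, 72, 59]
  40 <= 59: swap -> [55, 59, 40, 66, 38, 72, 59]
  38 <= 59: swap -> [55, 59, 40, 38, 66, 72, 59]
Place pivot at 4: [55, 59, 40, 38, 59, 72, 66]

Partitioned: [55, 59, 40, 38, 59, 72, 66]


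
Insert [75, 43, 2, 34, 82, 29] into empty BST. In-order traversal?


Insert 75: root
Insert 43: L from 75
Insert 2: L from 75 -> L from 43
Insert 34: L from 75 -> L from 43 -> R from 2
Insert 82: R from 75
Insert 29: L from 75 -> L from 43 -> R from 2 -> L from 34

In-order: [2, 29, 34, 43, 75, 82]


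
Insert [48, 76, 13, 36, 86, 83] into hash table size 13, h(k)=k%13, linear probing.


Insert 48: h=9 -> slot 9
Insert 76: h=11 -> slot 11
Insert 13: h=0 -> slot 0
Insert 36: h=10 -> slot 10
Insert 86: h=8 -> slot 8
Insert 83: h=5 -> slot 5

Table: [13, None, None, None, None, 83, None, None, 86, 48, 36, 76, None]


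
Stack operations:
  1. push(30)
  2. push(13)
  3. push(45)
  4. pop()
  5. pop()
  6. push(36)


push(30) -> [30]
push(13) -> [30, 13]
push(45) -> [30, 13, 45]
pop()->45, [30, 13]
pop()->13, [30]
push(36) -> [30, 36]

Final stack: [30, 36]


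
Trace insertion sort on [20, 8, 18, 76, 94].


Initial: [20, 8, 18, 76, 94]
Insert 8: [8, 20, 18, 76, 94]
Insert 18: [8, 18, 20, 76, 94]
Insert 76: [8, 18, 20, 76, 94]
Insert 94: [8, 18, 20, 76, 94]

Sorted: [8, 18, 20, 76, 94]


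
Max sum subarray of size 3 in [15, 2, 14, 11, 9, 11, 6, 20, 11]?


[0:3]: 31
[1:4]: 27
[2:5]: 34
[3:6]: 31
[4:7]: 26
[5:8]: 37
[6:9]: 37

Max: 37 at [5:8]


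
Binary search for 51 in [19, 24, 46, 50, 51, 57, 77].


Step 1: lo=0, hi=6, mid=3, val=50
Step 2: lo=4, hi=6, mid=5, val=57
Step 3: lo=4, hi=4, mid=4, val=51

Found at index 4


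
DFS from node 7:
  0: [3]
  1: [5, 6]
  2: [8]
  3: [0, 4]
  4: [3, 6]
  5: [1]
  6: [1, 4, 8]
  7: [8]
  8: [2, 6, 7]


Visit 7, push [8]
Visit 8, push [6, 2]
Visit 2, push []
Visit 6, push [4, 1]
Visit 1, push [5]
Visit 5, push []
Visit 4, push [3]
Visit 3, push [0]
Visit 0, push []

DFS order: [7, 8, 2, 6, 1, 5, 4, 3, 0]


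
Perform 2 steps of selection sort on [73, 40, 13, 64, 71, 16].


Initial: [73, 40, 13, 64, 71, 16]
Step 1: min=13 at 2
  Swap: [13, 40, 73, 64, 71, 16]
Step 2: min=16 at 5
  Swap: [13, 16, 73, 64, 71, 40]

After 2 steps: [13, 16, 73, 64, 71, 40]


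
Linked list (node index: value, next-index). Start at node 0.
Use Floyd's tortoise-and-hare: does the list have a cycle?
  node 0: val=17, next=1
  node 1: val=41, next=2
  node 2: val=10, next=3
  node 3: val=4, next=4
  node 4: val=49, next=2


Floyd's tortoise (slow, +1) and hare (fast, +2):
  init: slow=0, fast=0
  step 1: slow=1, fast=2
  step 2: slow=2, fast=4
  step 3: slow=3, fast=3
  slow == fast at node 3: cycle detected

Cycle: yes


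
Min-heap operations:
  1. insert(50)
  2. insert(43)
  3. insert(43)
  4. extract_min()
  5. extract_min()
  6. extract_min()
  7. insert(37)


insert(50) -> [50]
insert(43) -> [43, 50]
insert(43) -> [43, 50, 43]
extract_min()->43, [43, 50]
extract_min()->43, [50]
extract_min()->50, []
insert(37) -> [37]

Final heap: [37]


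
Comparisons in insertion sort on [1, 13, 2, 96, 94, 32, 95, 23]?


Algorithm: insertion sort
Input: [1, 13, 2, 96, 94, 32, 95, 23]
Sorted: [1, 2, 13, 23, 32, 94, 95, 96]

16


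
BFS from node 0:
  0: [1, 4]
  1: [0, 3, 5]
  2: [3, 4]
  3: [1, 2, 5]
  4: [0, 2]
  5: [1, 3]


Visit 0, enqueue [1, 4]
Visit 1, enqueue [3, 5]
Visit 4, enqueue [2]
Visit 3, enqueue []
Visit 5, enqueue []
Visit 2, enqueue []

BFS order: [0, 1, 4, 3, 5, 2]


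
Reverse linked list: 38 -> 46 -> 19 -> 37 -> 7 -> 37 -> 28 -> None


Step 1: curr=38, set curr.next=prev(None) | reversed so far: 38
Step 2: curr=46, set curr.next=prev(38) | reversed so far: 46 -> 38
Step 3: curr=19, set curr.next=prev(46) | reversed so far: 19 -> 46 -> 38
Step 4: curr=37, set curr.next=prev(19) | reversed so far: 37 -> 19 -> 46 -> 38
Step 5: curr=7, set curr.next=prev(37) | reversed so far: 7 -> 37 -> 19 -> 46 -> 38
Step 6: curr=37, set curr.next=prev(7) | reversed so far: 37 -> 7 -> 37 -> 19 -> 46 -> 38
Step 7: curr=28, set curr.next=prev(37) | reversed so far: 28 -> 37 -> 7 -> 37 -> 19 -> 46 -> 38

28 -> 37 -> 7 -> 37 -> 19 -> 46 -> 38 -> None


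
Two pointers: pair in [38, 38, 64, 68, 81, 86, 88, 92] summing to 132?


lo=0(38)+hi=7(92)=130
lo=1(38)+hi=7(92)=130
lo=2(64)+hi=7(92)=156
lo=2(64)+hi=6(88)=152
lo=2(64)+hi=5(86)=150
lo=2(64)+hi=4(81)=145
lo=2(64)+hi=3(68)=132

Yes: 64+68=132


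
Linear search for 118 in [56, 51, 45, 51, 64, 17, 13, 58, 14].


i=0: 56!=118
i=1: 51!=118
i=2: 45!=118
i=3: 51!=118
i=4: 64!=118
i=5: 17!=118
i=6: 13!=118
i=7: 58!=118
i=8: 14!=118

Not found, 9 comps


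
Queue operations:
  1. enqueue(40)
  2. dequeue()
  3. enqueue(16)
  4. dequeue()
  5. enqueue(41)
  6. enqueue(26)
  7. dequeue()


enqueue(40) -> [40]
dequeue()->40, []
enqueue(16) -> [16]
dequeue()->16, []
enqueue(41) -> [41]
enqueue(26) -> [41, 26]
dequeue()->41, [26]

Final queue: [26]


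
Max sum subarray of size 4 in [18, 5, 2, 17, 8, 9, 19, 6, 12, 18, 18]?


[0:4]: 42
[1:5]: 32
[2:6]: 36
[3:7]: 53
[4:8]: 42
[5:9]: 46
[6:10]: 55
[7:11]: 54

Max: 55 at [6:10]


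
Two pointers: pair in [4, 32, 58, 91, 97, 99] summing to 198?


lo=0(4)+hi=5(99)=103
lo=1(32)+hi=5(99)=131
lo=2(58)+hi=5(99)=157
lo=3(91)+hi=5(99)=190
lo=4(97)+hi=5(99)=196

No pair found


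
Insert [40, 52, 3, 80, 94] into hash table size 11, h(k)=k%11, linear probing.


Insert 40: h=7 -> slot 7
Insert 52: h=8 -> slot 8
Insert 3: h=3 -> slot 3
Insert 80: h=3, 1 probes -> slot 4
Insert 94: h=6 -> slot 6

Table: [None, None, None, 3, 80, None, 94, 40, 52, None, None]


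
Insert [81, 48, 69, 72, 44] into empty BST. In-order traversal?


Insert 81: root
Insert 48: L from 81
Insert 69: L from 81 -> R from 48
Insert 72: L from 81 -> R from 48 -> R from 69
Insert 44: L from 81 -> L from 48

In-order: [44, 48, 69, 72, 81]


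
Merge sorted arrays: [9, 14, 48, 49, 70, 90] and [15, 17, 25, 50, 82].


Take 9 from A
Take 14 from A
Take 15 from B
Take 17 from B
Take 25 from B
Take 48 from A
Take 49 from A
Take 50 from B
Take 70 from A
Take 82 from B

Merged: [9, 14, 15, 17, 25, 48, 49, 50, 70, 82, 90]


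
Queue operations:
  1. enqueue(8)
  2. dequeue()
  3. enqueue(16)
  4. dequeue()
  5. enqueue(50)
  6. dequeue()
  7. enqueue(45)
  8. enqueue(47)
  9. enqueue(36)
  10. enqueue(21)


enqueue(8) -> [8]
dequeue()->8, []
enqueue(16) -> [16]
dequeue()->16, []
enqueue(50) -> [50]
dequeue()->50, []
enqueue(45) -> [45]
enqueue(47) -> [45, 47]
enqueue(36) -> [45, 47, 36]
enqueue(21) -> [45, 47, 36, 21]

Final queue: [45, 47, 36, 21]


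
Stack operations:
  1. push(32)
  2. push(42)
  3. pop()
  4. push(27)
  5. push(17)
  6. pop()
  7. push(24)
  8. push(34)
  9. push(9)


push(32) -> [32]
push(42) -> [32, 42]
pop()->42, [32]
push(27) -> [32, 27]
push(17) -> [32, 27, 17]
pop()->17, [32, 27]
push(24) -> [32, 27, 24]
push(34) -> [32, 27, 24, 34]
push(9) -> [32, 27, 24, 34, 9]

Final stack: [32, 27, 24, 34, 9]


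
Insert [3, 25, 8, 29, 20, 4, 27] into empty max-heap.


Insert 3: [3]
Insert 25: [25, 3]
Insert 8: [25, 3, 8]
Insert 29: [29, 25, 8, 3]
Insert 20: [29, 25, 8, 3, 20]
Insert 4: [29, 25, 8, 3, 20, 4]
Insert 27: [29, 25, 27, 3, 20, 4, 8]

Final heap: [29, 25, 27, 3, 20, 4, 8]


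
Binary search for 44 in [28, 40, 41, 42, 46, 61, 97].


Step 1: lo=0, hi=6, mid=3, val=42
Step 2: lo=4, hi=6, mid=5, val=61
Step 3: lo=4, hi=4, mid=4, val=46

Not found


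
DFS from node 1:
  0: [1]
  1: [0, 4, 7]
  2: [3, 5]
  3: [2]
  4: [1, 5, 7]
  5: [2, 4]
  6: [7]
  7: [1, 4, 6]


Visit 1, push [7, 4, 0]
Visit 0, push []
Visit 4, push [7, 5]
Visit 5, push [2]
Visit 2, push [3]
Visit 3, push []
Visit 7, push [6]
Visit 6, push []

DFS order: [1, 0, 4, 5, 2, 3, 7, 6]


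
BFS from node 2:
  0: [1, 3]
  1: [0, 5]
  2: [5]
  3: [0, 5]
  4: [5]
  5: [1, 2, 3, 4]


Visit 2, enqueue [5]
Visit 5, enqueue [1, 3, 4]
Visit 1, enqueue [0]
Visit 3, enqueue []
Visit 4, enqueue []
Visit 0, enqueue []

BFS order: [2, 5, 1, 3, 4, 0]


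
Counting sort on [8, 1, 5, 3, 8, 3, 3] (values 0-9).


Input: [8, 1, 5, 3, 8, 3, 3]
Counts: [0, 1, 0, 3, 0, 1, 0, 0, 2, 0]

Sorted: [1, 3, 3, 3, 5, 8, 8]


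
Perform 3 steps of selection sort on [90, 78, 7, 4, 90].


Initial: [90, 78, 7, 4, 90]
Step 1: min=4 at 3
  Swap: [4, 78, 7, 90, 90]
Step 2: min=7 at 2
  Swap: [4, 7, 78, 90, 90]
Step 3: min=78 at 2
  Swap: [4, 7, 78, 90, 90]

After 3 steps: [4, 7, 78, 90, 90]


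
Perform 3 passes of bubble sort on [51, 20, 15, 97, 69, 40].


Initial: [51, 20, 15, 97, 69, 40]
Pass 1: [20, 15, 51, 69, 40, 97] (4 swaps)
Pass 2: [15, 20, 51, 40, 69, 97] (2 swaps)
Pass 3: [15, 20, 40, 51, 69, 97] (1 swaps)

After 3 passes: [15, 20, 40, 51, 69, 97]


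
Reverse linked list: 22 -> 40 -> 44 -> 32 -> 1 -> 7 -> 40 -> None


Step 1: curr=22, set curr.next=prev(None) | reversed so far: 22
Step 2: curr=40, set curr.next=prev(22) | reversed so far: 40 -> 22
Step 3: curr=44, set curr.next=prev(40) | reversed so far: 44 -> 40 -> 22
Step 4: curr=32, set curr.next=prev(44) | reversed so far: 32 -> 44 -> 40 -> 22
Step 5: curr=1, set curr.next=prev(32) | reversed so far: 1 -> 32 -> 44 -> 40 -> 22
Step 6: curr=7, set curr.next=prev(1) | reversed so far: 7 -> 1 -> 32 -> 44 -> 40 -> 22
Step 7: curr=40, set curr.next=prev(7) | reversed so far: 40 -> 7 -> 1 -> 32 -> 44 -> 40 -> 22

40 -> 7 -> 1 -> 32 -> 44 -> 40 -> 22 -> None


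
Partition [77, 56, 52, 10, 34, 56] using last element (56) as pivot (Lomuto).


Pivot: 56
  56 <= 56: swap -> [56, 77, 52, 10, 34, 56]
  52 <= 56: swap -> [56, 52, 77, 10, 34, 56]
  10 <= 56: swap -> [56, 52, 10, 77, 34, 56]
  34 <= 56: swap -> [56, 52, 10, 34, 77, 56]
Place pivot at 4: [56, 52, 10, 34, 56, 77]

Partitioned: [56, 52, 10, 34, 56, 77]


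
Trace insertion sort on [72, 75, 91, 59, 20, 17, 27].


Initial: [72, 75, 91, 59, 20, 17, 27]
Insert 75: [72, 75, 91, 59, 20, 17, 27]
Insert 91: [72, 75, 91, 59, 20, 17, 27]
Insert 59: [59, 72, 75, 91, 20, 17, 27]
Insert 20: [20, 59, 72, 75, 91, 17, 27]
Insert 17: [17, 20, 59, 72, 75, 91, 27]
Insert 27: [17, 20, 27, 59, 72, 75, 91]

Sorted: [17, 20, 27, 59, 72, 75, 91]


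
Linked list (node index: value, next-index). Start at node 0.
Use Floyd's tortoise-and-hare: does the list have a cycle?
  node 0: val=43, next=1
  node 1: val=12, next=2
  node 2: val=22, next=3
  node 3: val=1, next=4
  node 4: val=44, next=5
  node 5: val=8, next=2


Floyd's tortoise (slow, +1) and hare (fast, +2):
  init: slow=0, fast=0
  step 1: slow=1, fast=2
  step 2: slow=2, fast=4
  step 3: slow=3, fast=2
  step 4: slow=4, fast=4
  slow == fast at node 4: cycle detected

Cycle: yes


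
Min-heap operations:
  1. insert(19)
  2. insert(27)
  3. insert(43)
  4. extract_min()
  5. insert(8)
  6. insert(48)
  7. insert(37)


insert(19) -> [19]
insert(27) -> [19, 27]
insert(43) -> [19, 27, 43]
extract_min()->19, [27, 43]
insert(8) -> [8, 43, 27]
insert(48) -> [8, 43, 27, 48]
insert(37) -> [8, 37, 27, 48, 43]

Final heap: [8, 37, 27, 48, 43]


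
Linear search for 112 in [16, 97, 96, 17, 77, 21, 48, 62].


i=0: 16!=112
i=1: 97!=112
i=2: 96!=112
i=3: 17!=112
i=4: 77!=112
i=5: 21!=112
i=6: 48!=112
i=7: 62!=112

Not found, 8 comps


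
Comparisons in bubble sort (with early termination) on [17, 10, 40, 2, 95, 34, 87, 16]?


Algorithm: bubble sort (with early termination)
Input: [17, 10, 40, 2, 95, 34, 87, 16]
Sorted: [2, 10, 16, 17, 34, 40, 87, 95]

27


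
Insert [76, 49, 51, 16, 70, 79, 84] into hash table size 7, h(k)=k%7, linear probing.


Insert 76: h=6 -> slot 6
Insert 49: h=0 -> slot 0
Insert 51: h=2 -> slot 2
Insert 16: h=2, 1 probes -> slot 3
Insert 70: h=0, 1 probes -> slot 1
Insert 79: h=2, 2 probes -> slot 4
Insert 84: h=0, 5 probes -> slot 5

Table: [49, 70, 51, 16, 79, 84, 76]


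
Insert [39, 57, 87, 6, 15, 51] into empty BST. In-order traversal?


Insert 39: root
Insert 57: R from 39
Insert 87: R from 39 -> R from 57
Insert 6: L from 39
Insert 15: L from 39 -> R from 6
Insert 51: R from 39 -> L from 57

In-order: [6, 15, 39, 51, 57, 87]


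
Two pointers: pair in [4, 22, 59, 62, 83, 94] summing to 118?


lo=0(4)+hi=5(94)=98
lo=1(22)+hi=5(94)=116
lo=2(59)+hi=5(94)=153
lo=2(59)+hi=4(83)=142
lo=2(59)+hi=3(62)=121

No pair found


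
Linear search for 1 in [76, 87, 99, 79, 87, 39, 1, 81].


i=0: 76!=1
i=1: 87!=1
i=2: 99!=1
i=3: 79!=1
i=4: 87!=1
i=5: 39!=1
i=6: 1==1 found!

Found at 6, 7 comps


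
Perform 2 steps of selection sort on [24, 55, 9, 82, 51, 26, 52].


Initial: [24, 55, 9, 82, 51, 26, 52]
Step 1: min=9 at 2
  Swap: [9, 55, 24, 82, 51, 26, 52]
Step 2: min=24 at 2
  Swap: [9, 24, 55, 82, 51, 26, 52]

After 2 steps: [9, 24, 55, 82, 51, 26, 52]


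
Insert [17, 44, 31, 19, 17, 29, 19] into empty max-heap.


Insert 17: [17]
Insert 44: [44, 17]
Insert 31: [44, 17, 31]
Insert 19: [44, 19, 31, 17]
Insert 17: [44, 19, 31, 17, 17]
Insert 29: [44, 19, 31, 17, 17, 29]
Insert 19: [44, 19, 31, 17, 17, 29, 19]

Final heap: [44, 19, 31, 17, 17, 29, 19]


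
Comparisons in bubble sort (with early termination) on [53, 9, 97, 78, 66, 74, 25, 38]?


Algorithm: bubble sort (with early termination)
Input: [53, 9, 97, 78, 66, 74, 25, 38]
Sorted: [9, 25, 38, 53, 66, 74, 78, 97]

27


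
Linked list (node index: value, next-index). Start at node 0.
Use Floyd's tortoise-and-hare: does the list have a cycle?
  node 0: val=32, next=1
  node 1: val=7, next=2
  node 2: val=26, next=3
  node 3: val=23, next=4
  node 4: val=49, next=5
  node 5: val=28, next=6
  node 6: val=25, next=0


Floyd's tortoise (slow, +1) and hare (fast, +2):
  init: slow=0, fast=0
  step 1: slow=1, fast=2
  step 2: slow=2, fast=4
  step 3: slow=3, fast=6
  step 4: slow=4, fast=1
  step 5: slow=5, fast=3
  step 6: slow=6, fast=5
  step 7: slow=0, fast=0
  slow == fast at node 0: cycle detected

Cycle: yes


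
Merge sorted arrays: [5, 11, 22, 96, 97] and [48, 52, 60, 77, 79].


Take 5 from A
Take 11 from A
Take 22 from A
Take 48 from B
Take 52 from B
Take 60 from B
Take 77 from B
Take 79 from B

Merged: [5, 11, 22, 48, 52, 60, 77, 79, 96, 97]


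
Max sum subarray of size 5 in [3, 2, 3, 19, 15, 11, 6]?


[0:5]: 42
[1:6]: 50
[2:7]: 54

Max: 54 at [2:7]


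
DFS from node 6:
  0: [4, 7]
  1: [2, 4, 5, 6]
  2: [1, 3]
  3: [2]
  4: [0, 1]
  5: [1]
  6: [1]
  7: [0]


Visit 6, push [1]
Visit 1, push [5, 4, 2]
Visit 2, push [3]
Visit 3, push []
Visit 4, push [0]
Visit 0, push [7]
Visit 7, push []
Visit 5, push []

DFS order: [6, 1, 2, 3, 4, 0, 7, 5]


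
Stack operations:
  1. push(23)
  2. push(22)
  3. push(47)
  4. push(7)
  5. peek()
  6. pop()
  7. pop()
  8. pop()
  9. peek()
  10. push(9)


push(23) -> [23]
push(22) -> [23, 22]
push(47) -> [23, 22, 47]
push(7) -> [23, 22, 47, 7]
peek()->7
pop()->7, [23, 22, 47]
pop()->47, [23, 22]
pop()->22, [23]
peek()->23
push(9) -> [23, 9]

Final stack: [23, 9]


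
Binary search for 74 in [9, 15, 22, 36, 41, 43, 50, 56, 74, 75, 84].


Step 1: lo=0, hi=10, mid=5, val=43
Step 2: lo=6, hi=10, mid=8, val=74

Found at index 8


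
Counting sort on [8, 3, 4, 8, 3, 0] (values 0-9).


Input: [8, 3, 4, 8, 3, 0]
Counts: [1, 0, 0, 2, 1, 0, 0, 0, 2, 0]

Sorted: [0, 3, 3, 4, 8, 8]


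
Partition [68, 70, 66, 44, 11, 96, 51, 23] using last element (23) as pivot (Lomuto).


Pivot: 23
  11 <= 23: swap -> [11, 70, 66, 44, 68, 96, 51, 23]
Place pivot at 1: [11, 23, 66, 44, 68, 96, 51, 70]

Partitioned: [11, 23, 66, 44, 68, 96, 51, 70]


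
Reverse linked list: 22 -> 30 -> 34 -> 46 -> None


Step 1: curr=22, set curr.next=prev(None) | reversed so far: 22
Step 2: curr=30, set curr.next=prev(22) | reversed so far: 30 -> 22
Step 3: curr=34, set curr.next=prev(30) | reversed so far: 34 -> 30 -> 22
Step 4: curr=46, set curr.next=prev(34) | reversed so far: 46 -> 34 -> 30 -> 22

46 -> 34 -> 30 -> 22 -> None


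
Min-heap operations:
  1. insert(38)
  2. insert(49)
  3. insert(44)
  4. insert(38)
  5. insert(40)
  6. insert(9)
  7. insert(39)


insert(38) -> [38]
insert(49) -> [38, 49]
insert(44) -> [38, 49, 44]
insert(38) -> [38, 38, 44, 49]
insert(40) -> [38, 38, 44, 49, 40]
insert(9) -> [9, 38, 38, 49, 40, 44]
insert(39) -> [9, 38, 38, 49, 40, 44, 39]

Final heap: [9, 38, 38, 49, 40, 44, 39]


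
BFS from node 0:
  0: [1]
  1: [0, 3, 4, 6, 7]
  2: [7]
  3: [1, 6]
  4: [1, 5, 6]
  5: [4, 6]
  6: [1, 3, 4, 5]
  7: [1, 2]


Visit 0, enqueue [1]
Visit 1, enqueue [3, 4, 6, 7]
Visit 3, enqueue []
Visit 4, enqueue [5]
Visit 6, enqueue []
Visit 7, enqueue [2]
Visit 5, enqueue []
Visit 2, enqueue []

BFS order: [0, 1, 3, 4, 6, 7, 5, 2]


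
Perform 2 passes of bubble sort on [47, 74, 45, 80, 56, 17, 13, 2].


Initial: [47, 74, 45, 80, 56, 17, 13, 2]
Pass 1: [47, 45, 74, 56, 17, 13, 2, 80] (5 swaps)
Pass 2: [45, 47, 56, 17, 13, 2, 74, 80] (5 swaps)

After 2 passes: [45, 47, 56, 17, 13, 2, 74, 80]


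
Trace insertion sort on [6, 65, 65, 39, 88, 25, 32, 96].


Initial: [6, 65, 65, 39, 88, 25, 32, 96]
Insert 65: [6, 65, 65, 39, 88, 25, 32, 96]
Insert 65: [6, 65, 65, 39, 88, 25, 32, 96]
Insert 39: [6, 39, 65, 65, 88, 25, 32, 96]
Insert 88: [6, 39, 65, 65, 88, 25, 32, 96]
Insert 25: [6, 25, 39, 65, 65, 88, 32, 96]
Insert 32: [6, 25, 32, 39, 65, 65, 88, 96]
Insert 96: [6, 25, 32, 39, 65, 65, 88, 96]

Sorted: [6, 25, 32, 39, 65, 65, 88, 96]


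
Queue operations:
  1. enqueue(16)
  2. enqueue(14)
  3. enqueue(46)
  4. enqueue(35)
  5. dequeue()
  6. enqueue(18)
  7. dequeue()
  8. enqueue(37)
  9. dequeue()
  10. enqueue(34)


enqueue(16) -> [16]
enqueue(14) -> [16, 14]
enqueue(46) -> [16, 14, 46]
enqueue(35) -> [16, 14, 46, 35]
dequeue()->16, [14, 46, 35]
enqueue(18) -> [14, 46, 35, 18]
dequeue()->14, [46, 35, 18]
enqueue(37) -> [46, 35, 18, 37]
dequeue()->46, [35, 18, 37]
enqueue(34) -> [35, 18, 37, 34]

Final queue: [35, 18, 37, 34]


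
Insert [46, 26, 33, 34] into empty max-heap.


Insert 46: [46]
Insert 26: [46, 26]
Insert 33: [46, 26, 33]
Insert 34: [46, 34, 33, 26]

Final heap: [46, 34, 33, 26]


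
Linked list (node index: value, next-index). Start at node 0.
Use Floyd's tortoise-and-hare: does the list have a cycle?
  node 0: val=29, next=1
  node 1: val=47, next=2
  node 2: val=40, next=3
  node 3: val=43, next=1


Floyd's tortoise (slow, +1) and hare (fast, +2):
  init: slow=0, fast=0
  step 1: slow=1, fast=2
  step 2: slow=2, fast=1
  step 3: slow=3, fast=3
  slow == fast at node 3: cycle detected

Cycle: yes


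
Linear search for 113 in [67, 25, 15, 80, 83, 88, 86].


i=0: 67!=113
i=1: 25!=113
i=2: 15!=113
i=3: 80!=113
i=4: 83!=113
i=5: 88!=113
i=6: 86!=113

Not found, 7 comps


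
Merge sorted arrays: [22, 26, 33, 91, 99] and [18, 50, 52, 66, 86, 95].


Take 18 from B
Take 22 from A
Take 26 from A
Take 33 from A
Take 50 from B
Take 52 from B
Take 66 from B
Take 86 from B
Take 91 from A
Take 95 from B

Merged: [18, 22, 26, 33, 50, 52, 66, 86, 91, 95, 99]


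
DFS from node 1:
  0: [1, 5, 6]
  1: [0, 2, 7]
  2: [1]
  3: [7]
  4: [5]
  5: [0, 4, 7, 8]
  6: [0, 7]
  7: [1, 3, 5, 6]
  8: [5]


Visit 1, push [7, 2, 0]
Visit 0, push [6, 5]
Visit 5, push [8, 7, 4]
Visit 4, push []
Visit 7, push [6, 3]
Visit 3, push []
Visit 6, push []
Visit 8, push []
Visit 2, push []

DFS order: [1, 0, 5, 4, 7, 3, 6, 8, 2]


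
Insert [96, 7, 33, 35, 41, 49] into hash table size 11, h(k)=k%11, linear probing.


Insert 96: h=8 -> slot 8
Insert 7: h=7 -> slot 7
Insert 33: h=0 -> slot 0
Insert 35: h=2 -> slot 2
Insert 41: h=8, 1 probes -> slot 9
Insert 49: h=5 -> slot 5

Table: [33, None, 35, None, None, 49, None, 7, 96, 41, None]


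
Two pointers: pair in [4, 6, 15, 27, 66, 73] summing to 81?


lo=0(4)+hi=5(73)=77
lo=1(6)+hi=5(73)=79
lo=2(15)+hi=5(73)=88
lo=2(15)+hi=4(66)=81

Yes: 15+66=81


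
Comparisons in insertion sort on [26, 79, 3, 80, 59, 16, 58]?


Algorithm: insertion sort
Input: [26, 79, 3, 80, 59, 16, 58]
Sorted: [3, 16, 26, 58, 59, 79, 80]

16


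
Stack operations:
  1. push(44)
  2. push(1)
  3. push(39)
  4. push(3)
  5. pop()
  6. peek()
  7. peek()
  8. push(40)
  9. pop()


push(44) -> [44]
push(1) -> [44, 1]
push(39) -> [44, 1, 39]
push(3) -> [44, 1, 39, 3]
pop()->3, [44, 1, 39]
peek()->39
peek()->39
push(40) -> [44, 1, 39, 40]
pop()->40, [44, 1, 39]

Final stack: [44, 1, 39]


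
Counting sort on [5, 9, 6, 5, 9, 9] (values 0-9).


Input: [5, 9, 6, 5, 9, 9]
Counts: [0, 0, 0, 0, 0, 2, 1, 0, 0, 3]

Sorted: [5, 5, 6, 9, 9, 9]


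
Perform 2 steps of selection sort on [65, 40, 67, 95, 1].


Initial: [65, 40, 67, 95, 1]
Step 1: min=1 at 4
  Swap: [1, 40, 67, 95, 65]
Step 2: min=40 at 1
  Swap: [1, 40, 67, 95, 65]

After 2 steps: [1, 40, 67, 95, 65]


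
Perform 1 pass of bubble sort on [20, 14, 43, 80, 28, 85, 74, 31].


Initial: [20, 14, 43, 80, 28, 85, 74, 31]
Pass 1: [14, 20, 43, 28, 80, 74, 31, 85] (4 swaps)

After 1 pass: [14, 20, 43, 28, 80, 74, 31, 85]
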